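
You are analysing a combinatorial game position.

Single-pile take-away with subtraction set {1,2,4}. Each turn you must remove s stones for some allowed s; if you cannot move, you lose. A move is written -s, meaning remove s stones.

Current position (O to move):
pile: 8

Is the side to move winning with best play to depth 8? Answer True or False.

O winning at [8]: True

ply 1, O at 8 | -1=-1→7; -2=+1→6*; -4=-1→4
ply 2, X at 6 | -1=-1→5*; -2=-1→4; -4=-1→2
ply 3, O at 5 | -1=-1→4; -2=+1→3*; -4=-1→1
ply 4, X at 3 | -1=-1→2*; -2=-1→1
ply 5, O at 2 | -1=-1→1; -2=+1→0*
ply 6: 0 is terminal -1 (X); from 8 depth 8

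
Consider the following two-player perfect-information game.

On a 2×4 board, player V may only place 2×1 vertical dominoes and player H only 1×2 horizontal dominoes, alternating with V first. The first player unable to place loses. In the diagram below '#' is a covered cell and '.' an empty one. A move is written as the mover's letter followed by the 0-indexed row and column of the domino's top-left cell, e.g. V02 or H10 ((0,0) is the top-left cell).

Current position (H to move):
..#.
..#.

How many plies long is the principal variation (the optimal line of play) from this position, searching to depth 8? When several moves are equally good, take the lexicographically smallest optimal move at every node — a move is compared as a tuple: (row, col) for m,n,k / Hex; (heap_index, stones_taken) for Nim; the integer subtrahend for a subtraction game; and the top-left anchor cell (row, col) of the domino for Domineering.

PV length from [..#./..#.]: 3 plies

p1 H@[..#./..#.]: H00[###./..#.]+1* H10[..#./###.]+1
p2 V@[###./..#.]: V03[####/..##]-1*
p3 H@[####/..##]: H10[####/####]+1*
p4 V@[####/####] terminal -1; root [..#./..#.] d8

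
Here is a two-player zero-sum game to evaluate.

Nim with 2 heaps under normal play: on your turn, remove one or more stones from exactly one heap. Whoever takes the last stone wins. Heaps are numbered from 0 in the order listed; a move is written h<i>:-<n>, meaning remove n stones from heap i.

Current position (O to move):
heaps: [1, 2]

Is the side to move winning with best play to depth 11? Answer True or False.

O winning at [(1,2)]: True

ply 1, O at (1,2) | h0:-1=-1→(0,2); h1:-1=+1→(1,1)*; h1:-2=-1→(1,0)
ply 2, X at (1,1) | h0:-1=-1→(0,1)*; h1:-1=-1→(1,0)
ply 3, O at (0,1) | h1:-1=+1→(0,0)*
ply 4: (0,0) is terminal -1 (X); from (1,2) depth 11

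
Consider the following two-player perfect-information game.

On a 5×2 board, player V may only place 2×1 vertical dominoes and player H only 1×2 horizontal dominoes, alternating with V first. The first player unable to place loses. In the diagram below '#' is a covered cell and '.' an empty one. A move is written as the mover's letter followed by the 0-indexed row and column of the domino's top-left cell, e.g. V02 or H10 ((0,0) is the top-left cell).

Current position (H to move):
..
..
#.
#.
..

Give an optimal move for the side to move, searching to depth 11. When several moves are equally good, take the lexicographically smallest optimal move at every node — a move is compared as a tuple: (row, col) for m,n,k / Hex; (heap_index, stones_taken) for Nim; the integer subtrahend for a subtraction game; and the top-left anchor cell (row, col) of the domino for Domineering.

H's best at [../../#./#./..]: H00

ply 1, H at ../../#./#./.. | H00=+1→##/../#./#./..*; H10=+1→../##/#./#./..; H40=-1→../../#./#./##
ply 2, V at ##/../#./#./.. | V11=-1→##/.#/##/#./..*; V21=-1→##/../##/##/..; V31=-1→##/../#./##/.#
ply 3, H at ##/.#/##/#./.. | H40=+1→##/.#/##/#./##*
ply 4: ##/.#/##/#./## is terminal -1 (V); from ../../#./#./.. depth 11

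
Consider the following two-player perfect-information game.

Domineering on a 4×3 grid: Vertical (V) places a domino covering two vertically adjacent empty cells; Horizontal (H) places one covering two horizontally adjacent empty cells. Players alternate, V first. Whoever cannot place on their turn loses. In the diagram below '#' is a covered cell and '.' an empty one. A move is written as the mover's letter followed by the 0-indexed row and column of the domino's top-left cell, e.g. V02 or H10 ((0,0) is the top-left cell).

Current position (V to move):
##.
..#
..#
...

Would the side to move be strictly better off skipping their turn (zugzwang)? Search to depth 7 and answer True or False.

zugzwang(##./..#/..#/..., V) = False

ply 1, V at ##./..#/..#/... | V10=+1→##./#.#/#.#/...*; V11=+1→##./.##/.##/...; V20=+1→##./..#/#.#/#..; V21=+1→##./..#/.##/.#.
ply 2, H at ##./#.#/#.#/... | H30=-1→##./#.#/#.#/##.*; H31=-1→##./#.#/#.#/.##
ply 3, V at ##./#.#/#.#/##. | V11=+1→##./###/###/##.*
ply 4: ##./###/###/##. is terminal -1 (H); from ##./..#/..#/... depth 7
pass branch (H moves first from the same position):
  | ply 1, H at ##./..#/..#/... | H10=-1→##./###/..#/...; H20=+1→##./..#/###/...*; H30=-1→##./..#/..#/##.; H31=-1→##./..#/..#/.##
  | ply 2: ##./..#/###/... is terminal -1 (V); from ##./..#/..#/... depth 7
V moving scores +1; V passing scores -1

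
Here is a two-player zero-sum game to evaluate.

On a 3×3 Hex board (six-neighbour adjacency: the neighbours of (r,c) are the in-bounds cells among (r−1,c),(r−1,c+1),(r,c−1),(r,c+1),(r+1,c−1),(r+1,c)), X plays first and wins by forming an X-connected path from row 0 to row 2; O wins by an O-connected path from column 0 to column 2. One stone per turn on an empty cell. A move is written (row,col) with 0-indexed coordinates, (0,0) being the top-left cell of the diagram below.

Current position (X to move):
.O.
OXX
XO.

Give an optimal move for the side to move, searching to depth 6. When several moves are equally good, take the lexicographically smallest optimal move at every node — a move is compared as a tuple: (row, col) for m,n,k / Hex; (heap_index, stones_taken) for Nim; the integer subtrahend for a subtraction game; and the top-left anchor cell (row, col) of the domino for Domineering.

[.O./OXX/XO.] X move#1: (0,0):-1/XO./OXX/XO., (0,2):+1/.OX/OXX/XO.*, (2,2):-1/.O./OXX/XOX
[.OX/OXX/XO.] end (terminal -1, O#2); searched .O./OXX/XO. to 6

X's best at [.O./OXX/XO.]: (0,2)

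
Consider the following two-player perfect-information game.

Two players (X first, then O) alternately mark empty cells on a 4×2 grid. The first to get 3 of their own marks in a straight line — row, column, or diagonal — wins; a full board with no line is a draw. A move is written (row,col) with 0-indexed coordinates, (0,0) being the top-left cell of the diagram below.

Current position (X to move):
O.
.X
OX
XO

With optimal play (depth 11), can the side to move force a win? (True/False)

X winning at [O./.X/OX/XO]: True

ply 1, X at O./.X/OX/XO | (0,1)=+1→OX/.X/OX/XO*; (1,0)=+0→O./XX/OX/XO
ply 2: OX/.X/OX/XO is terminal -1 (O); from O./.X/OX/XO depth 11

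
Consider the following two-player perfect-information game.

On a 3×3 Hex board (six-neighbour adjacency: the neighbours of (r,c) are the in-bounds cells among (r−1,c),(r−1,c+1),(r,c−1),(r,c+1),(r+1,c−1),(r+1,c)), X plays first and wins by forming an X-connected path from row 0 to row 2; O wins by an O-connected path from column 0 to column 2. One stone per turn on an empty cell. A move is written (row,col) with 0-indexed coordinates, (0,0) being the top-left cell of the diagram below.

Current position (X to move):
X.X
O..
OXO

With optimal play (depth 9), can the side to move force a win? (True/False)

p1 X@[X.X/O../OXO]: (0,1)[XXX/O../OXO]+1* (1,1)[X.X/OX./OXO]+1 (1,2)[X.X/O.X/OXO]+1
p2 O@[XXX/O../OXO]: (1,1)[XXX/OO./OXO]-1* (1,2)[XXX/O.O/OXO]-1
p3 X@[XXX/OO./OXO]: (1,2)[XXX/OOX/OXO]+1*
p4 O@[XXX/OOX/OXO] terminal -1; root [X.X/O../OXO] d9

X winning at [X.X/O../OXO]: True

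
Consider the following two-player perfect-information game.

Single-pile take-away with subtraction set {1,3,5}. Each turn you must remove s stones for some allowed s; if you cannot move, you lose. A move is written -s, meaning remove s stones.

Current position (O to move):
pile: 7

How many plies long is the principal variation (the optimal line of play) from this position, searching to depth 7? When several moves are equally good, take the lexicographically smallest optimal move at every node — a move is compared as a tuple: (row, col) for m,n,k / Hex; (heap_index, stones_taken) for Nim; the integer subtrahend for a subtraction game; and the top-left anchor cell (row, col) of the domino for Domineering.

[7] O move#1: -1:+1/6*, -3:+1/4, -5:+1/2
[6] X move#2: -1:-1/5*, -3:-1/3, -5:-1/1
[5] O move#3: -1:+1/4*, -3:+1/2, -5:+1/0
[4] X move#4: -1:-1/3*, -3:-1/1
[3] O move#5: -1:+1/2*, -3:+1/0
[2] X move#6: -1:-1/1*
[1] O move#7: -1:+1/0*
[0] end (terminal -1, X#8); searched 7 to 7

PV length from [7]: 7 plies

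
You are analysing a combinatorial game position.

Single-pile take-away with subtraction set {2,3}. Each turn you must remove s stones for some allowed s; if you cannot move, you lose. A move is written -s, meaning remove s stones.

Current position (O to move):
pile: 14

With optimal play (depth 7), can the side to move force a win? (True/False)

O winning at [14]: True

p1 O@[14]: -2[12]-1 -3[11]+1*
p2 X@[11]: -2[9]-1* -3[8]-1
p3 O@[9]: -2[7]-1 -3[6]+1*
p4 X@[6]: -2[4]-1* -3[3]-1
p5 O@[4]: -2[2]-1 -3[1]+1*
p6 X@[1] terminal -1; root [14] d7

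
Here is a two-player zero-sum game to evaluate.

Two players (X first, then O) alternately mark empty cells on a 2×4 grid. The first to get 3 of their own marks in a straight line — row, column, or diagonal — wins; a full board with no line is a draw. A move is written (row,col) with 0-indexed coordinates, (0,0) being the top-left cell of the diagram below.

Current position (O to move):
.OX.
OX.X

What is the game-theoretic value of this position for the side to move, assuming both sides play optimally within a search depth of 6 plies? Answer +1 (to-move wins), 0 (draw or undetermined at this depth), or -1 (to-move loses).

value(.OX./OX.X, O) = 0

[.OX./OX.X] O move#1: (0,0):-1/OOX./OX.X, (0,3):-1/.OXO/OX.X, (1,2):+0/.OX./OXOX*
[.OX./OXOX] X move#2: (0,0):+0/XOX./OXOX*, (0,3):+0/.OXX/OXOX
[XOX./OXOX] O move#3: (0,3):+0/XOXO/OXOX*
[XOXO/OXOX] end (terminal +0, X#4); searched .OX./OX.X to 6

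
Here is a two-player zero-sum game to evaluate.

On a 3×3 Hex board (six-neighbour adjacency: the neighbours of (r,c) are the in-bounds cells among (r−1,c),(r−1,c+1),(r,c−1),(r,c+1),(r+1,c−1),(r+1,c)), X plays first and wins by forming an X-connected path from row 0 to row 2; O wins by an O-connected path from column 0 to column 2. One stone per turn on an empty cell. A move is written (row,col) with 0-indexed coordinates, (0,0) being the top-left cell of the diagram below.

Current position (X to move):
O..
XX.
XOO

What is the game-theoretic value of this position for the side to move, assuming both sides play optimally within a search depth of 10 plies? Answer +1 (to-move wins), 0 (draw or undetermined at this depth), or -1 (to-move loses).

ply 1, X at O../XX./XOO | (0,1)=+1→OX./XX./XOO*; (0,2)=+1→O.X/XX./XOO; (1,2)=+1→O../XXX/XOO
ply 2: OX./XX./XOO is terminal -1 (O); from O../XX./XOO depth 10

value(O../XX./XOO, X) = +1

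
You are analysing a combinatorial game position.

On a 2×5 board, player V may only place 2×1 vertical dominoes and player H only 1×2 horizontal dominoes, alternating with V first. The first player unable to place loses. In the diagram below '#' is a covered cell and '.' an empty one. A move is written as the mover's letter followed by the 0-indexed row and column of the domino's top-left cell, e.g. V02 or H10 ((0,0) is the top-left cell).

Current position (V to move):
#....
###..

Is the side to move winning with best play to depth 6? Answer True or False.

ply 1, V at #..../###.. | V03=+1→#..#./####.*; V04=-1→#...#/###.#
ply 2, H at #..#./####. | H01=-1→####./####.*
ply 3, V at ####./####. | V04=+1→#####/#####*
ply 4: #####/##### is terminal -1 (H); from #..../###.. depth 6

V winning at [#..../###..]: True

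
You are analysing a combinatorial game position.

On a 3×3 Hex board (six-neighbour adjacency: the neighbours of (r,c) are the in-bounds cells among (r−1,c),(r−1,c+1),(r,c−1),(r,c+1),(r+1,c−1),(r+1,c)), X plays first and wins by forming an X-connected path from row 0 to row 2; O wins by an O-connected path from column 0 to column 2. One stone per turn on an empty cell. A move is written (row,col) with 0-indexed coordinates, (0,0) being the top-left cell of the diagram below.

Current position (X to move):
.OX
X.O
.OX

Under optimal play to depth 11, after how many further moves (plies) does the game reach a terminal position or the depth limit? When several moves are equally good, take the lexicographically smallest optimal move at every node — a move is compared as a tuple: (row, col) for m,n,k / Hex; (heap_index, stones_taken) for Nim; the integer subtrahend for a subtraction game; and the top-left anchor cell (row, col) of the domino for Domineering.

p1 X@[.OX/X.O/.OX]: (0,0)[XOX/X.O/.OX]-1 (1,1)[.OX/XXO/.OX]-1 (2,0)[.OX/X.O/XOX]+1*
p2 O@[.OX/X.O/XOX]: (0,0)[OOX/X.O/XOX]-1* (1,1)[.OX/XOO/XOX]-1
p3 X@[OOX/X.O/XOX]: (1,1)[OOX/XXO/XOX]+1*
p4 O@[OOX/XXO/XOX] terminal -1; root [.OX/X.O/.OX] d11

PV length from [.OX/X.O/.OX]: 3 plies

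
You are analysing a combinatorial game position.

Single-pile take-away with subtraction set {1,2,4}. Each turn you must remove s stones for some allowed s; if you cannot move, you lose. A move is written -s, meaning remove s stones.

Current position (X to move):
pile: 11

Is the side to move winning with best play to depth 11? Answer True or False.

X winning at [11]: True

p1 X@[11]: -1[10]-1 -2[9]+1* -4[7]-1
p2 O@[9]: -1[8]-1* -2[7]-1 -4[5]-1
p3 X@[8]: -1[7]-1 -2[6]+1* -4[4]-1
p4 O@[6]: -1[5]-1* -2[4]-1 -4[2]-1
p5 X@[5]: -1[4]-1 -2[3]+1* -4[1]-1
p6 O@[3]: -1[2]-1* -2[1]-1
p7 X@[2]: -1[1]-1 -2[0]+1*
p8 O@[0] terminal -1; root [11] d11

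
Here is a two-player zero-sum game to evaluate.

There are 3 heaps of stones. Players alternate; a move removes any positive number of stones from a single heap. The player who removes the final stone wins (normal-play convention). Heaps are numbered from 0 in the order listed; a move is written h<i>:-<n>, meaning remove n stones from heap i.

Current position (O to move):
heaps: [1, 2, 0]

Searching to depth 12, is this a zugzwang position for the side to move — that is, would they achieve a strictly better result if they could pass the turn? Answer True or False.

zugzwang((1,2,0), O) = False

p1 O@[(1,2,0)]: h0:-1[(0,2,0)]-1 h1:-1[(1,1,0)]+1* h1:-2[(1,0,0)]-1
p2 X@[(1,1,0)]: h0:-1[(0,1,0)]-1* h1:-1[(1,0,0)]-1
p3 O@[(0,1,0)]: h1:-1[(0,0,0)]+1*
p4 X@[(0,0,0)] terminal -1; root [(1,2,0)] d12
pass branch (X moves first from the same position):
  | p1 X@[(1,2,0)]: h0:-1[(0,2,0)]-1 h1:-1[(1,1,0)]+1* h1:-2[(1,0,0)]-1
  | p2 O@[(1,1,0)]: h0:-1[(0,1,0)]-1* h1:-1[(1,0,0)]-1
  | p3 X@[(0,1,0)]: h1:-1[(0,0,0)]+1*
  | p4 O@[(0,0,0)] terminal -1; root [(1,2,0)] d12
O moving scores +1; O passing scores -1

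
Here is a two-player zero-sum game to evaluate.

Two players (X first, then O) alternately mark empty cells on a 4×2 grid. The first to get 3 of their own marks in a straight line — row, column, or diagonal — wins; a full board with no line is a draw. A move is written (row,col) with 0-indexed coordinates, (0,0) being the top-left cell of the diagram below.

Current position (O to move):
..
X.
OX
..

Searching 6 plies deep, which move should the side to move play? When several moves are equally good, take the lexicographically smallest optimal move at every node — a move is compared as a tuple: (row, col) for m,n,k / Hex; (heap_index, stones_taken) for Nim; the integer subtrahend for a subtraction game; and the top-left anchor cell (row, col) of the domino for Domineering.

O's best at [../X./OX/..]: (0,1)

p1 O@[../X./OX/..]: (0,0)[O./X./OX/..]-1 (0,1)[.O/X./OX/..]+0* (1,1)[../XO/OX/..]+0 (3,0)[../X./OX/O.]-1 (3,1)[../X./OX/.O]+0
p2 X@[.O/X./OX/..]: (0,0)[XO/X./OX/..]+0* (1,1)[.O/XX/OX/..]+0 (3,0)[.O/X./OX/X.]+0 (3,1)[.O/X./OX/.X]+0
p3 O@[XO/X./OX/..]: (1,1)[XO/XO/OX/..]+0* (3,0)[XO/X./OX/O.]+0 (3,1)[XO/X./OX/.O]+0
p4 X@[XO/XO/OX/..]: (3,0)[XO/XO/OX/X.]+0* (3,1)[XO/XO/OX/.X]+0
p5 O@[XO/XO/OX/X.]: (3,1)[XO/XO/OX/XO]+0*
p6 X@[XO/XO/OX/XO] terminal +0; root [../X./OX/..] d6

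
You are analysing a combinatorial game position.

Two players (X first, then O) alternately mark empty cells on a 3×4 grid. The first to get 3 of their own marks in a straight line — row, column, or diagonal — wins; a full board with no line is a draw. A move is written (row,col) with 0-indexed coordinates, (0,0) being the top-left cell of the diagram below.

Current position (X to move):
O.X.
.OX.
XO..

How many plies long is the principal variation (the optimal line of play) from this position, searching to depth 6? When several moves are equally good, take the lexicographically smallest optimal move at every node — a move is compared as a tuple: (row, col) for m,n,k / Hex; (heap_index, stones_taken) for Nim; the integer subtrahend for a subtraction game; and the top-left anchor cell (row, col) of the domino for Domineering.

PV length from [O.X./.OX./XO..]: 1 ply

ply 1, X at O.X./.OX./XO.. | (0,1)=-1→OXX./.OX./XO..; (0,3)=-1→O.XX/.OX./XO..; (1,0)=-1→O.X./XOX./XO..; (1,3)=-1→O.X./.OXX/XO..; (2,2)=+1→O.X./.OX./XOX.*; (2,3)=-1→O.X./.OX./XO.X
ply 2: O.X./.OX./XOX. is terminal -1 (O); from O.X./.OX./XO.. depth 6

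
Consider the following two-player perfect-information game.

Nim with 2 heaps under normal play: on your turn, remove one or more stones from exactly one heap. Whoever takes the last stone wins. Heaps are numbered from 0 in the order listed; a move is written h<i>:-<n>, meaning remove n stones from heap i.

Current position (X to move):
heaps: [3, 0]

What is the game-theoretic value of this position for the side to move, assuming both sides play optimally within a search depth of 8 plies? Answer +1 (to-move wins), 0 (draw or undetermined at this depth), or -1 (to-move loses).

p1 X@[(3,0)]: h0:-1[(2,0)]-1 h0:-2[(1,0)]-1 h0:-3[(0,0)]+1*
p2 O@[(0,0)] terminal -1; root [(3,0)] d8

value((3,0), X) = +1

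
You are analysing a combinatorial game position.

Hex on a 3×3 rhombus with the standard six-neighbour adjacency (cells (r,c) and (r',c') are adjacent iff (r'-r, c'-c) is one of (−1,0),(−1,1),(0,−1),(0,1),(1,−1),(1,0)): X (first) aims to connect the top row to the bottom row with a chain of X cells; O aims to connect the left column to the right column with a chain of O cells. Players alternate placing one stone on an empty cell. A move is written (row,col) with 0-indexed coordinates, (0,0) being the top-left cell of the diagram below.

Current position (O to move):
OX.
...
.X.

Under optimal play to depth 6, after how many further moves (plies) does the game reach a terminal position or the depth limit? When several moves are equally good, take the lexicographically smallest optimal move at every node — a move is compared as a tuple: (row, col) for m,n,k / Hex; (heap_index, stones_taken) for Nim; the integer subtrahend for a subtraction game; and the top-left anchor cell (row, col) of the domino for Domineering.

[OX./.../.X.] O move#1: (0,2):-1/OXO/.../.X., (1,0):-1/OX./O../.X., (1,1):+1/OX./.O./.X.*, (1,2):-1/OX./..O/.X., (2,0):-1/OX./.../OX., (2,2):-1/OX./.../.XO
[OX./.O./.X.] X move#2: (0,2):-1/OXX/.O./.X.*, (1,0):-1/OX./XO./.X., (1,2):-1/OX./.OX/.X., (2,0):-1/OX./.O./XX., (2,2):-1/OX./.O./.XX
[OXX/.O./.X.] O move#3: (1,0):-1/OXX/OO./.X., (1,2):+1/OXX/.OO/.X.*, (2,0):-1/OXX/.O./OX., (2,2):-1/OXX/.O./.XO
[OXX/.OO/.X.] X move#4: (1,0):-1/OXX/XOO/.X.*, (2,0):-1/OXX/.OO/XX., (2,2):-1/OXX/.OO/.XX
[OXX/XOO/.X.] O move#5: (2,0):+1/OXX/XOO/OX.*, (2,2):-1/OXX/XOO/.XO
[OXX/XOO/OX.] end (terminal -1, X#6); searched OX./.../.X. to 6

PV length from [OX./.../.X.]: 5 plies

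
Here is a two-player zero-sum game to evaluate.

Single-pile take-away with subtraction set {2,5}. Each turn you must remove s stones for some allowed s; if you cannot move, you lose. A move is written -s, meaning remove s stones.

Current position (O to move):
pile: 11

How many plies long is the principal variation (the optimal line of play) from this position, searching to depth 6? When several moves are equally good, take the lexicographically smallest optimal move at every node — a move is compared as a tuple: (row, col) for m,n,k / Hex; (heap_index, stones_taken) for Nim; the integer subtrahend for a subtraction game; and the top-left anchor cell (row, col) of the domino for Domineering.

p1 O@[11]: -2[9]-1* -5[6]-1
p2 X@[9]: -2[7]+1* -5[4]+1
p3 O@[7]: -2[5]-1* -5[2]-1
p4 X@[5]: -2[3]-1 -5[0]+1*
p5 O@[0] terminal -1; root [11] d6

PV length from [11]: 4 plies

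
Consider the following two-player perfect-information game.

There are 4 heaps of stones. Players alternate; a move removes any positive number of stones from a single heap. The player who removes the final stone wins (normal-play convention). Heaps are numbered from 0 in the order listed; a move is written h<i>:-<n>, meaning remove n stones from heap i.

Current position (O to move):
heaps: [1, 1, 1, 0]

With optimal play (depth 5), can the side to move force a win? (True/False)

O winning at [(1,1,1,0)]: True

p1 O@[(1,1,1,0)]: h0:-1[(0,1,1,0)]+1* h1:-1[(1,0,1,0)]+1 h2:-1[(1,1,0,0)]+1
p2 X@[(0,1,1,0)]: h1:-1[(0,0,1,0)]-1* h2:-1[(0,1,0,0)]-1
p3 O@[(0,0,1,0)]: h2:-1[(0,0,0,0)]+1*
p4 X@[(0,0,0,0)] terminal -1; root [(1,1,1,0)] d5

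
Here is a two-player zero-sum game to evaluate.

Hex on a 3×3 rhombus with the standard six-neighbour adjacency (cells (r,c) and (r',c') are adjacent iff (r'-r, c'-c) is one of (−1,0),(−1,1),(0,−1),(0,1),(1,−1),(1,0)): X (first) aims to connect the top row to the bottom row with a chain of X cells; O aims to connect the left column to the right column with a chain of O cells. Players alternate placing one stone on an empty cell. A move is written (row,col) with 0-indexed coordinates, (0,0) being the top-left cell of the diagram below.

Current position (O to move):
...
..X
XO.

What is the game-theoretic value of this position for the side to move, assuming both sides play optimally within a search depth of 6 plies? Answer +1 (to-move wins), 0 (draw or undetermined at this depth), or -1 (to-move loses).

p1 O@[.../..X/XO.]: (0,0)[O../..X/XO.]-1* (0,1)[.O./..X/XO.]-1 (0,2)[..O/..X/XO.]-1 (1,0)[.../O.X/XO.]-1 (1,1)[.../.OX/XO.]-1 (2,2)[.../..X/XOO]-1
p2 X@[O../..X/XO.]: (0,1)[OX./..X/XO.]+1* (0,2)[O.X/..X/XO.]+1 (1,0)[O../X.X/XO.]+1 (1,1)[O../.XX/XO.]+1 (2,2)[O../..X/XOX]+1
p3 O@[OX./..X/XO.]: (0,2)[OXO/..X/XO.]-1* (1,0)[OX./O.X/XO.]-1 (1,1)[OX./.OX/XO.]-1 (2,2)[OX./..X/XOO]-1
p4 X@[OXO/..X/XO.]: (1,0)[OXO/X.X/XO.]+1* (1,1)[OXO/.XX/XO.]+1 (2,2)[OXO/..X/XOX]+1
p5 O@[OXO/X.X/XO.] terminal -1; root [.../..X/XO.] d6

value(.../..X/XO., O) = -1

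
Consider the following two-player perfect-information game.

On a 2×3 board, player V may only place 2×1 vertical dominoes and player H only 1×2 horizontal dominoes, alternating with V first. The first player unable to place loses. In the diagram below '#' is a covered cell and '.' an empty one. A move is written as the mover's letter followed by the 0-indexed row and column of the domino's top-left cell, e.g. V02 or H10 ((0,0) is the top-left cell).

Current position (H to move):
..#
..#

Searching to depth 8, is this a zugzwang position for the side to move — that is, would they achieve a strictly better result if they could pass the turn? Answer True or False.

zugzwang(..#/..#, H) = False

ply 1, H at ..#/..# | H00=+1→###/..#*; H10=+1→..#/###
ply 2: ###/..# is terminal -1 (V); from ..#/..# depth 8
pass branch (V moves first from the same position):
  | ply 1, V at ..#/..# | V00=+1→#.#/#.#*; V01=+1→.##/.##
  | ply 2: #.#/#.# is terminal -1 (H); from ..#/..# depth 8
H moving scores +1; H passing scores -1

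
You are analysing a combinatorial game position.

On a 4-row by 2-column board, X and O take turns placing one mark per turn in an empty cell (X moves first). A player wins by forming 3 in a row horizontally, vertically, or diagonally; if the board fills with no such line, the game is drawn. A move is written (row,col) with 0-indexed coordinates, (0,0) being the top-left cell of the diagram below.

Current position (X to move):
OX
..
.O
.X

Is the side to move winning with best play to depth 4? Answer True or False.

X winning at [OX/../.O/.X]: False

ply 1, X at OX/../.O/.X | (1,0)=+0→OX/X./.O/.X*; (1,1)=+0→OX/.X/.O/.X; (2,0)=+0→OX/../XO/.X; (3,0)=+0→OX/../.O/XX
ply 2, O at OX/X./.O/.X | (1,1)=+0→OX/XO/.O/.X*; (2,0)=+0→OX/X./OO/.X; (3,0)=+0→OX/X./.O/OX
ply 3, X at OX/XO/.O/.X | (2,0)=+0→OX/XO/XO/.X*; (3,0)=+0→OX/XO/.O/XX
ply 4, O at OX/XO/XO/.X | (3,0)=+0→OX/XO/XO/OX*
ply 5: OX/XO/XO/OX is terminal +0 (X); from OX/../.O/.X depth 4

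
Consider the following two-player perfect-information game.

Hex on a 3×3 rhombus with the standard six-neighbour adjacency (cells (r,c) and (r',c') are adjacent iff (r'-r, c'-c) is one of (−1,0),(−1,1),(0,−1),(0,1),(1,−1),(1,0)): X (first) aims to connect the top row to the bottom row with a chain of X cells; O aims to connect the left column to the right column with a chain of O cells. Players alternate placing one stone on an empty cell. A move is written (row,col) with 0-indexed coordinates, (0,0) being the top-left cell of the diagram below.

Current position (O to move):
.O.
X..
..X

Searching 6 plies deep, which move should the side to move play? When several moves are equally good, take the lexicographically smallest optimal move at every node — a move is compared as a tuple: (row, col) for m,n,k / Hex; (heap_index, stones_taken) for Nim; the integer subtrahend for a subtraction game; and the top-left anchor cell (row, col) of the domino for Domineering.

O's best at [.O./X../..X]: (1,1)

p1 O@[.O./X../..X]: (0,0)[OO./X../..X]-1 (0,2)[.OO/X../..X]-1 (1,1)[.O./XO./..X]+1* (1,2)[.O./X.O/..X]-1 (2,0)[.O./X../O.X]-1 (2,1)[.O./X../.OX]-1
p2 X@[.O./XO./..X]: (0,0)[XO./XO./..X]-1* (0,2)[.OX/XO./..X]-1 (1,2)[.O./XOX/..X]-1 (2,0)[.O./XO./X.X]-1 (2,1)[.O./XO./.XX]-1
p3 O@[XO./XO./..X]: (0,2)[XOO/XO./..X]-1 (1,2)[XO./XOO/..X]-1 (2,0)[XO./XO./O.X]+1* (2,1)[XO./XO./.OX]-1
p4 X@[XO./XO./O.X]: (0,2)[XOX/XO./O.X]-1* (1,2)[XO./XOX/O.X]-1 (2,1)[XO./XO./OXX]-1
p5 O@[XOX/XO./O.X]: (1,2)[XOX/XOO/O.X]+1* (2,1)[XOX/XO./OOX]-1
p6 X@[XOX/XOO/O.X] terminal -1; root [.O./X../..X] d6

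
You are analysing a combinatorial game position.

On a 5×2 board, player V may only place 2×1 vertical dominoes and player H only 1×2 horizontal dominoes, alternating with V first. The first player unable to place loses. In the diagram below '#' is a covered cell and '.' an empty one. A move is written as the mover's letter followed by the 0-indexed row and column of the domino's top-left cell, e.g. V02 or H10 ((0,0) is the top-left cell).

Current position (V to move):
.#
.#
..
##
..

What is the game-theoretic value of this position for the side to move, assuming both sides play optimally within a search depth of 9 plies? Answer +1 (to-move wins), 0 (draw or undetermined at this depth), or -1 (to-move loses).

value(.#/.#/../##/.., V) = -1

[.#/.#/../##/..] V move#1: V00:-1/##/##/../##/..*, V10:-1/.#/##/#./##/..
[##/##/../##/..] H move#2: H20:+1/##/##/##/##/..*, H40:+1/##/##/../##/##
[##/##/##/##/..] end (terminal -1, V#3); searched .#/.#/../##/.. to 9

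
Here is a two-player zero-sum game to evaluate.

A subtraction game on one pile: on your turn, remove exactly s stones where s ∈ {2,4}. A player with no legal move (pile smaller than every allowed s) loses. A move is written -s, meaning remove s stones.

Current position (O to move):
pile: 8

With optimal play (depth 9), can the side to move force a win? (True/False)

ply 1, O at 8 | -2=+1→6*; -4=-1→4
ply 2, X at 6 | -2=-1→4*; -4=-1→2
ply 3, O at 4 | -2=-1→2; -4=+1→0*
ply 4: 0 is terminal -1 (X); from 8 depth 9

O winning at [8]: True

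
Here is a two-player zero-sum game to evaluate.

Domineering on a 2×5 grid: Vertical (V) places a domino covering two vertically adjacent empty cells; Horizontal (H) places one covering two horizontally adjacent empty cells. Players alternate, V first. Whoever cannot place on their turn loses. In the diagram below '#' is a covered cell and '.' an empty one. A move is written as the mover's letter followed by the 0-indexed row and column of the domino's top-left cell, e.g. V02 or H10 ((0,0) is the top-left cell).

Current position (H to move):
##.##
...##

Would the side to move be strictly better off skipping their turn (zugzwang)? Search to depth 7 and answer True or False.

zugzwang(##.##/...##, H) = False

ply 1, H at ##.##/...## | H10=-1→##.##/##.##; H11=+1→##.##/.####*
ply 2: ##.##/.#### is terminal -1 (V); from ##.##/...## depth 7
if H skipped the turn, V would face:
~ ply 1, V at ##.##/...## | V02=-1→#####/..###*
~ ply 2, H at #####/..### | H10=+1→#####/#####*
~ ply 3: #####/##### is terminal -1 (V); from ##.##/...## depth 7
compare (H): move=+1 vs pass=+1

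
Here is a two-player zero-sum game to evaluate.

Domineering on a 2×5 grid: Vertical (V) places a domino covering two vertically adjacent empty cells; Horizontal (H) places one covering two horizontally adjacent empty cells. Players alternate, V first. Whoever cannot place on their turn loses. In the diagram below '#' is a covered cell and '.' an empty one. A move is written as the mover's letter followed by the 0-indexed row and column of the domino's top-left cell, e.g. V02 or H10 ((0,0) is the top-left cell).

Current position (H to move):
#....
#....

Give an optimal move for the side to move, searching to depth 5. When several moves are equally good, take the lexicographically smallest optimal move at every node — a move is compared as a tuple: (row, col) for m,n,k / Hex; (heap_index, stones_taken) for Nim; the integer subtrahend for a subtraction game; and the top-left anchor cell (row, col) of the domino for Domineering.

p1 H@[#..../#....]: H01[###../#....]-1 H02[#.##./#....]+1* H03[#..##/#....]-1 H11[#..../###..]-1 H12[#..../#.##.]+1 H13[#..../#..##]-1
p2 V@[#.##./#....]: V01[####./##...]-1* V04[#.###/#...#]-1
p3 H@[####./##...]: H12[####./####.]-1 H13[####./##.##]+1*
p4 V@[####./##.##] terminal -1; root [#..../#....] d5

H's best at [#..../#....]: H02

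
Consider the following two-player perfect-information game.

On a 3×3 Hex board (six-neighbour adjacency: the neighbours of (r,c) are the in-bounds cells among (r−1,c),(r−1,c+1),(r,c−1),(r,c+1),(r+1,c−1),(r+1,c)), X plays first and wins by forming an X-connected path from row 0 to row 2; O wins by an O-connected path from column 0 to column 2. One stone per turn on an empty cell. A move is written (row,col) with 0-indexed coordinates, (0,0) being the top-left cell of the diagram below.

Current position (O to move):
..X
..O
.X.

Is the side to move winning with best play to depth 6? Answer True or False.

[..X/..O/.X.] O move#1: (0,0):-1/O.X/..O/.X., (0,1):-1/.OX/..O/.X., (1,0):-1/..X/O.O/.X., (1,1):+1/..X/.OO/.X.*, (2,0):-1/..X/..O/OX., (2,2):-1/..X/..O/.XO
[..X/.OO/.X.] X move#2: (0,0):-1/X.X/.OO/.X.*, (0,1):-1/.XX/.OO/.X., (1,0):-1/..X/XOO/.X., (2,0):-1/..X/.OO/XX., (2,2):-1/..X/.OO/.XX
[X.X/.OO/.X.] O move#3: (0,1):+1/XOX/.OO/.X.*, (1,0):+1/X.X/OOO/.X., (2,0):+1/X.X/.OO/OX., (2,2):+1/X.X/.OO/.XO
[XOX/.OO/.X.] X move#4: (1,0):-1/XOX/XOO/.X.*, (2,0):-1/XOX/.OO/XX., (2,2):-1/XOX/.OO/.XX
[XOX/XOO/.X.] O move#5: (2,0):+1/XOX/XOO/OX.*, (2,2):-1/XOX/XOO/.XO
[XOX/XOO/OX.] end (terminal -1, X#6); searched ..X/..O/.X. to 6

O winning at [..X/..O/.X.]: True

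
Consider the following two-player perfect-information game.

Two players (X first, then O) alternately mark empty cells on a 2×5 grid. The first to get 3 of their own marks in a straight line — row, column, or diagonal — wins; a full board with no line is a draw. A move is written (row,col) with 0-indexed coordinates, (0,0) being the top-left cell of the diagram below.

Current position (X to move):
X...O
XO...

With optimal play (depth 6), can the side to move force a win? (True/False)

X winning at [X...O/XO...]: False

p1 X@[X...O/XO...]: (0,1)[XX..O/XO...]+0* (0,2)[X.X.O/XO...]+0 (0,3)[X..XO/XO...]+0 (1,2)[X...O/XOX..]+0 (1,3)[X...O/XO.X.]+0 (1,4)[X...O/XO..X]+0
p2 O@[XX..O/XO...]: (0,2)[XXO.O/XO...]+0* (0,3)[XX.OO/XO...]-1 (1,2)[XX..O/XOO..]-1 (1,3)[XX..O/XO.O.]-1 (1,4)[XX..O/XO..O]-1
p3 X@[XXO.O/XO...]: (0,3)[XXOXO/XO...]+0* (1,2)[XXO.O/XOX..]-1 (1,3)[XXO.O/XO.X.]-1 (1,4)[XXO.O/XO..X]-1
p4 O@[XXOXO/XO...]: (1,2)[XXOXO/XOO..]+0* (1,3)[XXOXO/XO.O.]+0 (1,4)[XXOXO/XO..O]+0
p5 X@[XXOXO/XOO..]: (1,3)[XXOXO/XOOX.]+0* (1,4)[XXOXO/XOO.X]-1
p6 O@[XXOXO/XOOX.]: (1,4)[XXOXO/XOOXO]+0*
p7 X@[XXOXO/XOOXO] terminal +0; root [X...O/XO...] d6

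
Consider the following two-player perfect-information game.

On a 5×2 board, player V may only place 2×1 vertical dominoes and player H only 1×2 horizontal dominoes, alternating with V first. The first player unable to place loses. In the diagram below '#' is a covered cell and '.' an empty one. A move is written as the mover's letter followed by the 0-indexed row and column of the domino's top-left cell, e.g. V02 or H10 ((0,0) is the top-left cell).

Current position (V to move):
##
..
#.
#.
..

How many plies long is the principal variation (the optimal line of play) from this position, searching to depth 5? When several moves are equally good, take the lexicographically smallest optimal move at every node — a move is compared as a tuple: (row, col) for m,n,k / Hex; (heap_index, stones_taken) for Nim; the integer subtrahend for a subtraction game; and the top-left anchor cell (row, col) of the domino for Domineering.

PV length from [##/../#./#./..]: 2 plies

ply 1, V at ##/../#./#./.. | V11=-1→##/.#/##/#./..*; V21=-1→##/../##/##/..; V31=-1→##/../#./##/.#
ply 2, H at ##/.#/##/#./.. | H40=+1→##/.#/##/#./##*
ply 3: ##/.#/##/#./## is terminal -1 (V); from ##/../#./#./.. depth 5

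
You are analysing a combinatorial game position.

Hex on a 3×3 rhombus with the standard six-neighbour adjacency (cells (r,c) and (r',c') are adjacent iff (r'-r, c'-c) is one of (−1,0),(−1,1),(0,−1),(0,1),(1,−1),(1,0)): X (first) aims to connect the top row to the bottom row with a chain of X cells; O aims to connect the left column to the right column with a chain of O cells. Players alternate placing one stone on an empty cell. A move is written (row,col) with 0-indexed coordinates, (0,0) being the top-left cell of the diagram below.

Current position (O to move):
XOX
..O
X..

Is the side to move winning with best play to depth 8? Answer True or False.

[XOX/..O/X..] O move#1: (1,0):-1/XOX/O.O/X..*, (1,1):-1/XOX/.OO/X.., (2,1):-1/XOX/..O/XO., (2,2):-1/XOX/..O/X.O
[XOX/O.O/X..] X move#2: (1,1):+1/XOX/OXO/X..*, (2,1):-1/XOX/O.O/XX., (2,2):-1/XOX/O.O/X.X
[XOX/OXO/X..] end (terminal -1, O#3); searched XOX/..O/X.. to 8

O winning at [XOX/..O/X..]: False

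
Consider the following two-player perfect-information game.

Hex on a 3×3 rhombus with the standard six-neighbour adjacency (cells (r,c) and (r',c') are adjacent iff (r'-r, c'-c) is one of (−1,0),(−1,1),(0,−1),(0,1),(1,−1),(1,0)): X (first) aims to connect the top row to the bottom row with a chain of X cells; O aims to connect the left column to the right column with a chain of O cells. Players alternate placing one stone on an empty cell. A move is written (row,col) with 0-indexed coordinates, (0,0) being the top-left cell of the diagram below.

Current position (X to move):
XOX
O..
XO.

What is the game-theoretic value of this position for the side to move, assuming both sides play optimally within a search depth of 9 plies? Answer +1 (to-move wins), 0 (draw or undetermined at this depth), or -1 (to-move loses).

value(XOX/O../XO., X) = +1

ply 1, X at XOX/O../XO. | (1,1)=+1→XOX/OX./XO.*; (1,2)=+1→XOX/O.X/XO.; (2,2)=+1→XOX/O../XOX
ply 2: XOX/OX./XO. is terminal -1 (O); from XOX/O../XO. depth 9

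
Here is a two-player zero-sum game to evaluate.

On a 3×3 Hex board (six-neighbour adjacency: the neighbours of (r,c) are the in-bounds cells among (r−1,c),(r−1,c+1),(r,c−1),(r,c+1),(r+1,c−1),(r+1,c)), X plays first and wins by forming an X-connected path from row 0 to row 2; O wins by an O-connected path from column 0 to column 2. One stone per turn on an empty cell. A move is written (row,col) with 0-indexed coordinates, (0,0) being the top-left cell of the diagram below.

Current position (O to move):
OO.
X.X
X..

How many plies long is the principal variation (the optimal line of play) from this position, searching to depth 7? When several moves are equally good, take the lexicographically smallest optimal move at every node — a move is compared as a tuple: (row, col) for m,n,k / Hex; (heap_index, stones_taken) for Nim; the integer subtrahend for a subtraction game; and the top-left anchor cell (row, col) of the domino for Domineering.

PV length from [OO./X.X/X..]: 1 ply

[OO./X.X/X..] O move#1: (0,2):+1/OOO/X.X/X..*, (1,1):-1/OO./XOX/X.., (2,1):-1/OO./X.X/XO., (2,2):-1/OO./X.X/X.O
[OOO/X.X/X..] end (terminal -1, X#2); searched OO./X.X/X.. to 7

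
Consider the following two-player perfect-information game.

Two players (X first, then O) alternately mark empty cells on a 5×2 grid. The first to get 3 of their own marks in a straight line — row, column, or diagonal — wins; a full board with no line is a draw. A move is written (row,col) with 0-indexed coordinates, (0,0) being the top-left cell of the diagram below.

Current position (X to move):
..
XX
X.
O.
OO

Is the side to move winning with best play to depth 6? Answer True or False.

X winning at [../XX/X./O./OO]: True

p1 X@[../XX/X./O./OO]: (0,0)[X./XX/X./O./OO]+1* (0,1)[.X/XX/X./O./OO]+1 (2,1)[../XX/XX/O./OO]+1 (3,1)[../XX/X./OX/OO]+1
p2 O@[X./XX/X./O./OO] terminal -1; root [../XX/X./O./OO] d6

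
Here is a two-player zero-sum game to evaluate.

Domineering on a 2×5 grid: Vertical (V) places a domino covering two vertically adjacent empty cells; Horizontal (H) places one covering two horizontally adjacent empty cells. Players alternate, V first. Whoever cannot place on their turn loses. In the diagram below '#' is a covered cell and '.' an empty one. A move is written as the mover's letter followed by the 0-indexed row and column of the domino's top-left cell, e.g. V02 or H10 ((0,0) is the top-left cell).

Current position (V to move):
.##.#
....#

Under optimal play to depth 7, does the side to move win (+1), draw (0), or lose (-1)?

value(.##.#/....#, V) = -1

p1 V@[.##.#/....#]: V00[###.#/#...#]-1* V03[.####/...##]-1
p2 H@[###.#/#...#]: H11[###.#/###.#]-1 H12[###.#/#.###]+1*
p3 V@[###.#/#.###] terminal -1; root [.##.#/....#] d7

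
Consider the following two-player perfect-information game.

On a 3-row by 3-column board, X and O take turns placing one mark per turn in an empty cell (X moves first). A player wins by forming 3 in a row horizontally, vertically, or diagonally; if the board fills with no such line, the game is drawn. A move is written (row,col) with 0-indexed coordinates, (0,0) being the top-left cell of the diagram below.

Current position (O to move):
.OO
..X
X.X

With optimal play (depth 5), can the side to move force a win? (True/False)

O winning at [.OO/..X/X.X]: True

ply 1, O at .OO/..X/X.X | (0,0)=+1→OOO/..X/X.X*; (1,0)=-1→.OO/O.X/X.X; (1,1)=-1→.OO/.OX/X.X; (2,1)=+1→.OO/..X/XOX
ply 2: OOO/..X/X.X is terminal -1 (X); from .OO/..X/X.X depth 5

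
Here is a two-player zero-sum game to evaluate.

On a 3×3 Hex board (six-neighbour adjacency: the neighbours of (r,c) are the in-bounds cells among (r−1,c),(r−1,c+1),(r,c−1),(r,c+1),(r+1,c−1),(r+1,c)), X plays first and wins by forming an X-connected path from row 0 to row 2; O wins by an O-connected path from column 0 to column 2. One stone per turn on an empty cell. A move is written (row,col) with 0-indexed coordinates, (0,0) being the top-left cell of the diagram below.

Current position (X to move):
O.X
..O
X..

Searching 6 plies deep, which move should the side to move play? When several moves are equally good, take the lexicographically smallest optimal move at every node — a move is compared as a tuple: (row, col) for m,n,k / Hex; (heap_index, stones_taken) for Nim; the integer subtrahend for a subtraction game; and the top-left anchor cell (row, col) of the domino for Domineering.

X's best at [O.X/..O/X..]: (0,1)

[O.X/..O/X..] X move#1: (0,1):+1/OXX/..O/X..*, (1,0):+1/O.X/X.O/X.., (1,1):+1/O.X/.XO/X.., (2,1):-1/O.X/..O/XX., (2,2):-1/O.X/..O/X.X
[OXX/..O/X..] O move#2: (1,0):-1/OXX/O.O/X..*, (1,1):-1/OXX/.OO/X.., (2,1):-1/OXX/..O/XO., (2,2):-1/OXX/..O/X.O
[OXX/O.O/X..] X move#3: (1,1):+1/OXX/OXO/X..*, (2,1):-1/OXX/O.O/XX., (2,2):-1/OXX/O.O/X.X
[OXX/OXO/X..] end (terminal -1, O#4); searched O.X/..O/X.. to 6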